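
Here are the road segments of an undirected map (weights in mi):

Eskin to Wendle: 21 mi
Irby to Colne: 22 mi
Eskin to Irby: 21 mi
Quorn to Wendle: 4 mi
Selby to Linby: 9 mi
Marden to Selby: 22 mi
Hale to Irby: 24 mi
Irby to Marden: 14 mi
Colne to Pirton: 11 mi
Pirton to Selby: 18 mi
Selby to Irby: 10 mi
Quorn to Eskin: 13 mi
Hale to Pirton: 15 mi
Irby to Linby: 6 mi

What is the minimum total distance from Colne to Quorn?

Enumerating some paths:
Colne → Irby → Eskin → Wendle → Quorn: 22+21+21+4 = 68
Colne → Irby → Eskin → Quorn: 22+21+13 = 56
Cheapest is Colne → Irby → Eskin → Quorn at 56 mi.

56 mi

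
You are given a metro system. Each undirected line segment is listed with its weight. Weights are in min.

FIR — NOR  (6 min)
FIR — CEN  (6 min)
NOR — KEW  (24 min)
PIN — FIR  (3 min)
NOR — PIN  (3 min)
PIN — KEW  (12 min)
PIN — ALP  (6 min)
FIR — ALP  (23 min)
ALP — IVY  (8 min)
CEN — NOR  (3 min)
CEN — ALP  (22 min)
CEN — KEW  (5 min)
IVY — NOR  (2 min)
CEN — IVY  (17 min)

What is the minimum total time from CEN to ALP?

12 min

Compare a few routes:
CEN–NOR–PIN–ALP: 3+3+6 = 12
CEN–NOR–IVY–ALP: 3+2+8 = 13
Cheapest is CEN–NOR–PIN–ALP at 12 min.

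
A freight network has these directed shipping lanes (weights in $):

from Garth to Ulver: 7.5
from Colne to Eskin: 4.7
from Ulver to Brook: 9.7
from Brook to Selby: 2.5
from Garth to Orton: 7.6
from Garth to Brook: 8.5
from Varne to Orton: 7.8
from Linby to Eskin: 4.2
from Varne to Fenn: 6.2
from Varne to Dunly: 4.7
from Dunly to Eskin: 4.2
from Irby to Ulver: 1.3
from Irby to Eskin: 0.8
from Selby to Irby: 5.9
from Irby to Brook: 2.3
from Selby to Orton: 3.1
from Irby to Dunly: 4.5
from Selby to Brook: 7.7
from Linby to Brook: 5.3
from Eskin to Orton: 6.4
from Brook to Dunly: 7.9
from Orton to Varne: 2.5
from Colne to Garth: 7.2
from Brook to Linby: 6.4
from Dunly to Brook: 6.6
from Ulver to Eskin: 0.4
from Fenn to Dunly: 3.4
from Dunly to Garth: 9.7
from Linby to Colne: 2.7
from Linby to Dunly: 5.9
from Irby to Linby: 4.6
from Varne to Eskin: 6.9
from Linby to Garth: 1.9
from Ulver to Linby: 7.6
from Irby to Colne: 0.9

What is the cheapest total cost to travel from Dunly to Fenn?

Compare a few routes:
Dunly–Eskin–Orton–Varne–Fenn: 4.2+6.4+2.5+6.2 = 19.3
Dunly–Brook–Selby–Orton–Varne–Fenn: 6.6+2.5+3.1+2.5+6.2 = 20.9
The minimum is $19.3 via Dunly–Eskin–Orton–Varne–Fenn.

$19.3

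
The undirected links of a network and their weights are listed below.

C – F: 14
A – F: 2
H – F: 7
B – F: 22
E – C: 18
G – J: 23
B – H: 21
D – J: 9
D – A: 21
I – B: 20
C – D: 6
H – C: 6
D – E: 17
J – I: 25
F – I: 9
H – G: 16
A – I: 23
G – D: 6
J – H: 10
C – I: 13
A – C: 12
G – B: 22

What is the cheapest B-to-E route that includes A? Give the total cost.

54

Best B to A: B–F–A costing 24
Shortest A→E: A–C–E = 30
Total via A: 24 + 30 = 54.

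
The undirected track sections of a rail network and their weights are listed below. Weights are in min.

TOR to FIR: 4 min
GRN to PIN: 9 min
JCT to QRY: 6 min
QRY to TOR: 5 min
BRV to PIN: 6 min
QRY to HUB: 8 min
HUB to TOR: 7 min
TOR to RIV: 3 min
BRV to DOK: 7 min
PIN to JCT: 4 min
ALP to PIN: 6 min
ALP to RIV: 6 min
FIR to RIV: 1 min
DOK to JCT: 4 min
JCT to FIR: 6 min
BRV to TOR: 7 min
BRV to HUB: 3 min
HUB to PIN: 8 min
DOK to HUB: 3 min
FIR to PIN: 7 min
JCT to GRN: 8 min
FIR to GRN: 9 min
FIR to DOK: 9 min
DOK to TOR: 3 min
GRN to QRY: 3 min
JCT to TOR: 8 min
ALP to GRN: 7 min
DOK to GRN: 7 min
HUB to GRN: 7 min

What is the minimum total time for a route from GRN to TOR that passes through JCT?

15 min

Shortest GRN→JCT: GRN → JCT = 8
Shortest JCT→TOR: JCT → DOK → TOR = 7
Total via JCT: 8 + 7 = 15 min.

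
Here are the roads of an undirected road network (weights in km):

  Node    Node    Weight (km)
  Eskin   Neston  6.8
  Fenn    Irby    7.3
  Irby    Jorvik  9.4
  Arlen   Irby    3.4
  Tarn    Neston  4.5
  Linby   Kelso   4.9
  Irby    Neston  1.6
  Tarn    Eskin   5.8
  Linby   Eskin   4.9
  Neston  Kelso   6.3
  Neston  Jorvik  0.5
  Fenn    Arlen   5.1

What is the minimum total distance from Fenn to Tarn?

Candidate routes:
Fenn–Arlen–Irby–Neston–Tarn: 5.1+3.4+1.6+4.5 = 14.6
Fenn–Irby–Neston–Tarn: 7.3+1.6+4.5 = 13.4
The minimum is 13.4 km via Fenn–Irby–Neston–Tarn.

13.4 km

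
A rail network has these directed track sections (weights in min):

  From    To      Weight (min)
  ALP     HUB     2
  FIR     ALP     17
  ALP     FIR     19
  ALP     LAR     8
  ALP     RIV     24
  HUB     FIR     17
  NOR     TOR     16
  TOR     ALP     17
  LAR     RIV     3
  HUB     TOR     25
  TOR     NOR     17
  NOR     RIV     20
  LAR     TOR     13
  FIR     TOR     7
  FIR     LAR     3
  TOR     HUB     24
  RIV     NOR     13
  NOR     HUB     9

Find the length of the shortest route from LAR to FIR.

42 min

Compare a few routes:
LAR - RIV - NOR - HUB - FIR: 3+13+9+17 = 42
LAR - TOR - ALP - HUB - FIR: 13+17+2+17 = 49
Cheapest is LAR - RIV - NOR - HUB - FIR at 42 min.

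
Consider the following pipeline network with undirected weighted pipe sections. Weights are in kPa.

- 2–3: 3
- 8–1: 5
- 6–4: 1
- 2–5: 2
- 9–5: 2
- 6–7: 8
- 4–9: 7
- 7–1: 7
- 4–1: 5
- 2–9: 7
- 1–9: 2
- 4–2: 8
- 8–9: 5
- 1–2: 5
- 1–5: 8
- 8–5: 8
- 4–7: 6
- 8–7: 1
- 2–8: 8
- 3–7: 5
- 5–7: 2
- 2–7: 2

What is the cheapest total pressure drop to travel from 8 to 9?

5 kPa

Enumerating some paths:
8 → 1 → 9: 5+2 = 7
8 → 9: 5 = 5
8 → 7 → 2 → 5 → 9: 1+2+2+2 = 7
8 → 5 → 9: 8+2 = 10
Cheapest is 8 → 9 at 5 kPa.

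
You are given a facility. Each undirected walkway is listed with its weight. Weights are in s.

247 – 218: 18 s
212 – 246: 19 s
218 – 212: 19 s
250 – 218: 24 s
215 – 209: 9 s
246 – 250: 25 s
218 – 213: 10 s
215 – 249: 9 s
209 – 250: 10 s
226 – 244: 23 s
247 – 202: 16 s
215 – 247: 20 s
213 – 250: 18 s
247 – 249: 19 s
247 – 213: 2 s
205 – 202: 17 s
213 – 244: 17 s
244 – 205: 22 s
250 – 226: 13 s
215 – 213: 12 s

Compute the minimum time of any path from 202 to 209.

39 s

Settle nodes by increasing distance from 202:
202: 0
247: 16  (via 202)
205: 17  (via 202)
213: 18  (via 247)
218: 28  (via 213)
215: 30  (via 213)
244: 35  (via 213)
249: 35  (via 247)
250: 36  (via 213)
209: 39  (via 215)
Shortest route: 202 → 247 → 213 → 215 → 209 = 39 s.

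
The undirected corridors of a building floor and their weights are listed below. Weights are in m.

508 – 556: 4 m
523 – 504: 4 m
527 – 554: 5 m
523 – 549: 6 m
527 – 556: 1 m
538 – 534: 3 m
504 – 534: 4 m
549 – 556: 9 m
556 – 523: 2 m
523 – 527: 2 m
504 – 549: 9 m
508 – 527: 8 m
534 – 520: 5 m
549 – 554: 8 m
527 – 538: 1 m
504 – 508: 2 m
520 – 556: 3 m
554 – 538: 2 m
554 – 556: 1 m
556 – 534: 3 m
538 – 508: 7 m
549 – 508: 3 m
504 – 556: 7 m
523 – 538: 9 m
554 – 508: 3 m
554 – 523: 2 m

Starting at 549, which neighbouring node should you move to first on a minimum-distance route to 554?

Candidate routes:
549 → 508 → 554: 3+3 = 6
549 → 508 → 556 → 554: 3+4+1 = 8
549 → 523 → 554: 6+2 = 8
549 → 554: 8 = 8
The minimum is 6 m via 549 → 508 → 554.
So from 549 the first move is to 508.

508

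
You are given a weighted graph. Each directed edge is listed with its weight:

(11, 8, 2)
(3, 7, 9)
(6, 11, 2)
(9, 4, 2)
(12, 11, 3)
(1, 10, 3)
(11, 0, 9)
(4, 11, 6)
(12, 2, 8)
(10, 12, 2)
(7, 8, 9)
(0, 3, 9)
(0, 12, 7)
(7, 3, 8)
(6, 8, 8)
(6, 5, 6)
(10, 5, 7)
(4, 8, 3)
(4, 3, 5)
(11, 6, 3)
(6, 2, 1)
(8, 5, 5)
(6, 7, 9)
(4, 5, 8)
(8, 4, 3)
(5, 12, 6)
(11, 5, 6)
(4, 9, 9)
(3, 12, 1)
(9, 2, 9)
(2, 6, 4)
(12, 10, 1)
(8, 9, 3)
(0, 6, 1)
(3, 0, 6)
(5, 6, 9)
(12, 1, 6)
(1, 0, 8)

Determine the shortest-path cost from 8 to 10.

10

Candidate routes:
8 - 9 - 4 - 3 - 12 - 10: 3+2+5+1+1 = 12
8 - 4 - 3 - 12 - 10: 3+5+1+1 = 10
Cheapest is 8 - 4 - 3 - 12 - 10 at 10.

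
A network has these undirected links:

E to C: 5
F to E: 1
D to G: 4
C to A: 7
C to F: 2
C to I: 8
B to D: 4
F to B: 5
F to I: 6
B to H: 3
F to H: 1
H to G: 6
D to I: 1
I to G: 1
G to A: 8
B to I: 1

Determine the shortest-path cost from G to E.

Enumerating some paths:
G - I - F - E: 1+6+1 = 8
G - H - F - E: 6+1+1 = 8
G - I - B - H - F - E: 1+1+3+1+1 = 7
The minimum is 7 via G - I - B - H - F - E.

7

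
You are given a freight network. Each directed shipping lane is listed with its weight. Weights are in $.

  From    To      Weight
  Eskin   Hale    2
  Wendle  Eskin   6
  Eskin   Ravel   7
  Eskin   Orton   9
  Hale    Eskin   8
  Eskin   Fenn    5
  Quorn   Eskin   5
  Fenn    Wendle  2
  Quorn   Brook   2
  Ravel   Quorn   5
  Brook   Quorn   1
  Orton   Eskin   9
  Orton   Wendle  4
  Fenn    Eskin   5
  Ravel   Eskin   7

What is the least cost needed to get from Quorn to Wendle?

$12

Compare a few routes:
Quorn–Eskin–Orton–Wendle: 5+9+4 = 18
Quorn–Eskin–Fenn–Wendle: 5+5+2 = 12
Cheapest is Quorn–Eskin–Fenn–Wendle at $12.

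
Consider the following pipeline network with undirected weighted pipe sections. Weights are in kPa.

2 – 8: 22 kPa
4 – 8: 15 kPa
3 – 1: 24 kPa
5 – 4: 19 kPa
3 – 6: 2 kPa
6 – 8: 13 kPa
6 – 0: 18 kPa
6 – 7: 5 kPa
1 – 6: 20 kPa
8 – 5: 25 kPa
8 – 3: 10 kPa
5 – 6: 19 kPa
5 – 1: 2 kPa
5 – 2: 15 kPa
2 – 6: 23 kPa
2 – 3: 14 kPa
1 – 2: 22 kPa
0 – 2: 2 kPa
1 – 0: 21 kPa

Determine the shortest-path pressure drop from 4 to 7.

32 kPa

Compare a few routes:
4 - 5 - 6 - 7: 19+19+5 = 43
4 - 8 - 6 - 7: 15+13+5 = 33
4 - 8 - 3 - 6 - 7: 15+10+2+5 = 32
The minimum is 32 kPa via 4 - 8 - 3 - 6 - 7.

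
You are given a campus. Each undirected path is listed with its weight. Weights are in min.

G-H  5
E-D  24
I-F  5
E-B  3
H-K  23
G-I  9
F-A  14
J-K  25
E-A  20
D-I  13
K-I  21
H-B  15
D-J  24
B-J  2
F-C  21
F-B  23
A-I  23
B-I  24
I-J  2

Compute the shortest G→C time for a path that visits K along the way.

Best G to K: G → H → K costing 28
Shortest K→C: K → I → F → C = 47
Total via K: 28 + 47 = 75 min.

75 min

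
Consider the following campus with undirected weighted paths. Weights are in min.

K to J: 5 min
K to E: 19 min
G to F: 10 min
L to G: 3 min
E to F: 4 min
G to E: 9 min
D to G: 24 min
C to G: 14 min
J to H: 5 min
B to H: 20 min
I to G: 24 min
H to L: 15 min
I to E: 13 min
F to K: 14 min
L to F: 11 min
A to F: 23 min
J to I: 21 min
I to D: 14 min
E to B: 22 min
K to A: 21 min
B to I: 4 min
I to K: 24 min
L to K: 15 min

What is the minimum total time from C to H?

Enumerating some paths:
C–G–L–K–J–H: 14+3+15+5+5 = 42
C–G–L–H: 14+3+15 = 32
Cheapest is C–G–L–H at 32 min.

32 min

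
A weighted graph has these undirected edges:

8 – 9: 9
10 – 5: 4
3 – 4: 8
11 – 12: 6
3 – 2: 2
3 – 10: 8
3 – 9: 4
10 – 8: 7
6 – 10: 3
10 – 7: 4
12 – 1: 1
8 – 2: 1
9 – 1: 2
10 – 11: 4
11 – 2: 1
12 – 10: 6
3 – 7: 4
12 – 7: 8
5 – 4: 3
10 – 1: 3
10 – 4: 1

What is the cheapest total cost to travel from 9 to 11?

Enumerating some paths:
9 → 1 → 12 → 11: 2+1+6 = 9
9 → 1 → 10 → 11: 2+3+4 = 9
9 → 8 → 2 → 11: 9+1+1 = 11
9 → 3 → 2 → 11: 4+2+1 = 7
Cheapest is 9 → 3 → 2 → 11 at 7.

7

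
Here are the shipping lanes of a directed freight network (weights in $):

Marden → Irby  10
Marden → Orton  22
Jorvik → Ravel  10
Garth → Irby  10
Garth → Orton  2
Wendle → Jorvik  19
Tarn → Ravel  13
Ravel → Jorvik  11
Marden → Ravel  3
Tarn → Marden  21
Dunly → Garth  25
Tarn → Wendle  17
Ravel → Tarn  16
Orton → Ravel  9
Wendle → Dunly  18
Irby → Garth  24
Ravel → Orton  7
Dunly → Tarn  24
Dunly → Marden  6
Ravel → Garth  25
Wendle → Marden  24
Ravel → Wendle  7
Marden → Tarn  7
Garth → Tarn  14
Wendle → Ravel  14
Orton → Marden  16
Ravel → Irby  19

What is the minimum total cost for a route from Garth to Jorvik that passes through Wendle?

$37

Shortest Garth→Wendle: Garth → Orton → Ravel → Wendle = 18
Shortest Wendle→Jorvik: Wendle → Jorvik = 19
Total via Wendle: 18 + 19 = $37.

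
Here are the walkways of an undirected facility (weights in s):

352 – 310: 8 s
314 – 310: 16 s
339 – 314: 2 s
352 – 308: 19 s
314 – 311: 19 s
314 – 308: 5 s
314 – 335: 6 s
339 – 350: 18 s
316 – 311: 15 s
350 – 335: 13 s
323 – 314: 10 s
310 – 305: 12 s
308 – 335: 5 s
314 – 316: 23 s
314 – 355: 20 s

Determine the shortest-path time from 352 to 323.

34 s

Shortest distances from 352:
352: 0
310: 8  (via 352)
308: 19  (via 352)
305: 20  (via 310)
335: 24  (via 308)
314: 24  (via 310)
339: 26  (via 314)
323: 34  (via 314)
Shortest route: 352 → 310 → 314 → 323 = 34 s.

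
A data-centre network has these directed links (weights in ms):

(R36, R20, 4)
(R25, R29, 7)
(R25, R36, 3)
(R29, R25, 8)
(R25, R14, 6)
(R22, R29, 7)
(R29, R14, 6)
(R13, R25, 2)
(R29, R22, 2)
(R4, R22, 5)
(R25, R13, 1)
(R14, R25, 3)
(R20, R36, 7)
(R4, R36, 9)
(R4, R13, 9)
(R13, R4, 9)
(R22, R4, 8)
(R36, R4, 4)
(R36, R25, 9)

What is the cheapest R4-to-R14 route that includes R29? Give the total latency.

Best R4 to R29: R4–R22–R29 costing 12
Shortest R29→R14: R29–R14 = 6
Total via R29: 12 + 6 = 18 ms.

18 ms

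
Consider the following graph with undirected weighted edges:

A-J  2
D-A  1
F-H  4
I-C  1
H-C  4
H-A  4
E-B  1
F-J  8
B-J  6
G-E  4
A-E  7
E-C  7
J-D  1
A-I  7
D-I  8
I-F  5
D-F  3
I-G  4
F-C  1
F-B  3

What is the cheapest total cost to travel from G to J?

10

Shortest distances from G:
G: 0
E: 4  (via G)
I: 4  (via G)
B: 5  (via E)
C: 5  (via I)
F: 6  (via C)
D: 9  (via F)
H: 9  (via C)
A: 10  (via D)
J: 10  (via D)
Shortest route: G → I → C → F → D → J = 10.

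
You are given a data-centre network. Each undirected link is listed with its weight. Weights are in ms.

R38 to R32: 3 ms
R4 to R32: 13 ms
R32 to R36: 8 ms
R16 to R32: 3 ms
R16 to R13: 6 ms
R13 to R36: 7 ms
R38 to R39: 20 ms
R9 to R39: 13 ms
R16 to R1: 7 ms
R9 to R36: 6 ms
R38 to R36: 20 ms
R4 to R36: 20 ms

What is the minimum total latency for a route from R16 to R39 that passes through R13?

32 ms

Shortest R16→R13: R16–R13 = 6
Shortest R13→R39: R13–R36–R9–R39 = 26
Total via R13: 6 + 26 = 32 ms.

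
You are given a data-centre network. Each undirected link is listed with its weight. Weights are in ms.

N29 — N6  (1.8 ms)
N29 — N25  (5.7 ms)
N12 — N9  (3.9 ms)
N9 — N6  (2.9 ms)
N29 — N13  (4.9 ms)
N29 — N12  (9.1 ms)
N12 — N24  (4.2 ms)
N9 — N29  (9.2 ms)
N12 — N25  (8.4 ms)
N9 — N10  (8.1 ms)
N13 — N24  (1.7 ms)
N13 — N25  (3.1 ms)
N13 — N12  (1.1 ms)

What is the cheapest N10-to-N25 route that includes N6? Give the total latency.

18.5 ms

Best N10 to N6: N10 → N9 → N6 costing 11
Shortest N6→N25: N6 → N29 → N25 = 7.5
Total via N6: 11 + 7.5 = 18.5 ms.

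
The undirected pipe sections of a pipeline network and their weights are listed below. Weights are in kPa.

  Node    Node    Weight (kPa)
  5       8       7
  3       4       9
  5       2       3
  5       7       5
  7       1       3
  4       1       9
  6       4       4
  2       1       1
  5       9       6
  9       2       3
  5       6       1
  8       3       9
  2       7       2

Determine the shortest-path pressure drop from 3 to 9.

Candidate routes:
3 → 8 → 5 → 2 → 9: 9+7+3+3 = 22
3 → 8 → 5 → 9: 9+7+6 = 22
3 → 4 → 1 → 2 → 9: 9+9+1+3 = 22
3 → 4 → 6 → 5 → 9: 9+4+1+6 = 20
The minimum is 20 kPa via 3 → 4 → 6 → 5 → 9.

20 kPa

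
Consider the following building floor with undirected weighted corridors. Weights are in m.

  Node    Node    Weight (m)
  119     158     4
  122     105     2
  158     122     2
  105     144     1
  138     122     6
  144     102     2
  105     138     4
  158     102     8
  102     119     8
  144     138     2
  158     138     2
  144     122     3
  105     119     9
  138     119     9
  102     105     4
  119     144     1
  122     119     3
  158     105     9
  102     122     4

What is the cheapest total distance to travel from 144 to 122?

Compare a few routes:
144 → 122: 3 = 3
144 → 138 → 158 → 122: 2+2+2 = 6
144 → 119 → 122: 1+3 = 4
Cheapest is 144 → 122 at 3 m.

3 m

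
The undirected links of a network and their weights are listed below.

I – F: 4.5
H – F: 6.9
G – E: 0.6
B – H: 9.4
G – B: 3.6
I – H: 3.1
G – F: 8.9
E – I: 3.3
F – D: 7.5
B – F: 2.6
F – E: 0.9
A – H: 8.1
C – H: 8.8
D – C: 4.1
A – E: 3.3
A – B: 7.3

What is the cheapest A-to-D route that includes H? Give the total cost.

Best A to H: A–H costing 8.1
Best H to D: H–C–D costing 12.9
Total via H: 8.1 + 12.9 = 21.

21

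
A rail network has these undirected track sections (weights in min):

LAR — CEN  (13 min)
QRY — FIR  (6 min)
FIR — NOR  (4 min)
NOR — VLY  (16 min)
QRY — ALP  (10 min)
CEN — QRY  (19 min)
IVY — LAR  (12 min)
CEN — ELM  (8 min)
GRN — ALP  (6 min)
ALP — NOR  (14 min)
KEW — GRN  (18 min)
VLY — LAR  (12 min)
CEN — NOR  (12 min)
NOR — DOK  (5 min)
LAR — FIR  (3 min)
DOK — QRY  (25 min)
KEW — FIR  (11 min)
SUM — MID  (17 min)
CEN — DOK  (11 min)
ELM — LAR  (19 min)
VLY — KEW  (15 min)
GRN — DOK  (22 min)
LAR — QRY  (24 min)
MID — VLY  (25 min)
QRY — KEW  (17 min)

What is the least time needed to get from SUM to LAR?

Candidate routes:
SUM - MID - VLY - NOR - FIR - LAR: 17+25+16+4+3 = 65
SUM - MID - VLY - LAR: 17+25+12 = 54
SUM - MID - VLY - KEW - FIR - LAR: 17+25+15+11+3 = 71
The minimum is 54 min via SUM - MID - VLY - LAR.

54 min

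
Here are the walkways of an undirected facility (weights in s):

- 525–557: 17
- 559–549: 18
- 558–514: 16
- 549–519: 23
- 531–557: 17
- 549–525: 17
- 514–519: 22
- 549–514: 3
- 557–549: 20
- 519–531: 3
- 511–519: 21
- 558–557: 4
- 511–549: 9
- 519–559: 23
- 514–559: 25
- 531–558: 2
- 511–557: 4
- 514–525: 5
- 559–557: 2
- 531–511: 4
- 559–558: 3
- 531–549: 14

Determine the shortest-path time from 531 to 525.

21 s

Enumerating some paths:
531 - 511 - 549 - 514 - 525: 4+9+3+5 = 21
531 - 549 - 514 - 525: 14+3+5 = 22
Cheapest is 531 - 511 - 549 - 514 - 525 at 21 s.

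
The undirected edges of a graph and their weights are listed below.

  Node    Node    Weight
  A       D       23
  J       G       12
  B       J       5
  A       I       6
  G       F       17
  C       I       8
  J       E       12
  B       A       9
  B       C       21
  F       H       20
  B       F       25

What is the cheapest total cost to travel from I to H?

Compare a few routes:
I → A → B → F → H: 6+9+25+20 = 60
I → A → B → J → G → F → H: 6+9+5+12+17+20 = 69
I → C → B → F → H: 8+21+25+20 = 74
I → C → B → J → G → F → H: 8+21+5+12+17+20 = 83
The minimum is 60 via I → A → B → F → H.

60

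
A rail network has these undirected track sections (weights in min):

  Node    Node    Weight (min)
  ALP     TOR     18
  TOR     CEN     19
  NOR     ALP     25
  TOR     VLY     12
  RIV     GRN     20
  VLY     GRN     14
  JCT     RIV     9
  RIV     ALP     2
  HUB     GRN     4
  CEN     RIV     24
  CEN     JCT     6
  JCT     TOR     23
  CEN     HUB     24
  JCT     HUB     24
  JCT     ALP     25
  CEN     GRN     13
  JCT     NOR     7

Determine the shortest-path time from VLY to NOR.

Enumerating some paths:
VLY → TOR → JCT → NOR: 12+23+7 = 42
VLY → GRN → CEN → JCT → NOR: 14+13+6+7 = 40
VLY → TOR → CEN → JCT → NOR: 12+19+6+7 = 44
Cheapest is VLY → GRN → CEN → JCT → NOR at 40 min.

40 min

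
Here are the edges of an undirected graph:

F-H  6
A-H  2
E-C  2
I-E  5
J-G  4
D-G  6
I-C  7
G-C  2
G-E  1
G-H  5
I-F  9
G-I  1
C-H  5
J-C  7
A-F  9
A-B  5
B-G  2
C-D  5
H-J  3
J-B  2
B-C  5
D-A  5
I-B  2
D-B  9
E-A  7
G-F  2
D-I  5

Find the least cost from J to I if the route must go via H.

9

Best J to H: J → H costing 3
Shortest H→I: H → G → I = 6
Total via H: 3 + 6 = 9.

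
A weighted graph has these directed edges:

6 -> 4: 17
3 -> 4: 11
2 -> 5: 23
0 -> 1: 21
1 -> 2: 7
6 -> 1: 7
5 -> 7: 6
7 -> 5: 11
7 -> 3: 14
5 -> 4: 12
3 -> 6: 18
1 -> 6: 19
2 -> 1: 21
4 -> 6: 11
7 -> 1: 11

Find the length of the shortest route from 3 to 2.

Shortest distances from 3:
3: 0
4: 11  (via 3)
6: 18  (via 3)
1: 25  (via 6)
2: 32  (via 1)
Shortest route: 3–6–1–2 = 32.

32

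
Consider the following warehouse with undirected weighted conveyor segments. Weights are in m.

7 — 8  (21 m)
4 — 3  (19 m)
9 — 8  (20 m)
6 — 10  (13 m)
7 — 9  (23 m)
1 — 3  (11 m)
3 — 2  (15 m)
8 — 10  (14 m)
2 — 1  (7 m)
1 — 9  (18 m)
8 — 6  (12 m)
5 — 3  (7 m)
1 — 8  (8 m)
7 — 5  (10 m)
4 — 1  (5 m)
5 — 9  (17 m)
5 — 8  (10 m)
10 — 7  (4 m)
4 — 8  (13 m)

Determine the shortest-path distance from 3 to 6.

29 m

Compare a few routes:
3 → 1 → 8 → 6: 11+8+12 = 31
3 → 5 → 8 → 6: 7+10+12 = 29
Cheapest is 3 → 5 → 8 → 6 at 29 m.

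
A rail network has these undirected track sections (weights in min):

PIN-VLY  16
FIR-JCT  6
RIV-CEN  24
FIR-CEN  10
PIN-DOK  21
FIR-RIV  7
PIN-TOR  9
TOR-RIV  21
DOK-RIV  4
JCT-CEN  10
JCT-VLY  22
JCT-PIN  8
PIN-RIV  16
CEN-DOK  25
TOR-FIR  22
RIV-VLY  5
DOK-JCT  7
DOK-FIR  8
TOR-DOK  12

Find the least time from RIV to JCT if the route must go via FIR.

Best RIV to FIR: RIV–FIR costing 7
Best FIR to JCT: FIR–JCT costing 6
Total via FIR: 7 + 6 = 13 min.

13 min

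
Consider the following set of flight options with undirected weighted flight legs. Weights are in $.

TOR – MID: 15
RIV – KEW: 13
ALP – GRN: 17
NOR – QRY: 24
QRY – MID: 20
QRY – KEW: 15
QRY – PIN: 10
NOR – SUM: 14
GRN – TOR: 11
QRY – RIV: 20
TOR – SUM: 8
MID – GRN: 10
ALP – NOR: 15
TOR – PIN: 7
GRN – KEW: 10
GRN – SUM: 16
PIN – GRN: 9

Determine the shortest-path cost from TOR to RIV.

Enumerating some paths:
TOR–PIN–QRY–RIV: 7+10+20 = 37
TOR–GRN–KEW–RIV: 11+10+13 = 34
The minimum is $34 via TOR–GRN–KEW–RIV.

$34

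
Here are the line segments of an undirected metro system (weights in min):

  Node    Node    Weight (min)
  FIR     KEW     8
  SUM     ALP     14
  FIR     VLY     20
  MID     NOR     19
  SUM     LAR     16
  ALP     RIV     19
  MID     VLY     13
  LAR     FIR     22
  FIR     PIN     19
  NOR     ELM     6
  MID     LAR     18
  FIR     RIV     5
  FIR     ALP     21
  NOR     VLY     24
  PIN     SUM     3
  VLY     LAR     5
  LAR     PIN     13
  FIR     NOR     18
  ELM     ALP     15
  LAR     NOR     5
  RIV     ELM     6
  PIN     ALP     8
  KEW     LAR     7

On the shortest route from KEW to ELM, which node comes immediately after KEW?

Compare a few routes:
KEW - FIR - NOR - ELM: 8+18+6 = 32
KEW - LAR - NOR - ELM: 7+5+6 = 18
KEW - FIR - RIV - ELM: 8+5+6 = 19
Cheapest is KEW - LAR - NOR - ELM at 18 min.
So from KEW the first move is to LAR.

LAR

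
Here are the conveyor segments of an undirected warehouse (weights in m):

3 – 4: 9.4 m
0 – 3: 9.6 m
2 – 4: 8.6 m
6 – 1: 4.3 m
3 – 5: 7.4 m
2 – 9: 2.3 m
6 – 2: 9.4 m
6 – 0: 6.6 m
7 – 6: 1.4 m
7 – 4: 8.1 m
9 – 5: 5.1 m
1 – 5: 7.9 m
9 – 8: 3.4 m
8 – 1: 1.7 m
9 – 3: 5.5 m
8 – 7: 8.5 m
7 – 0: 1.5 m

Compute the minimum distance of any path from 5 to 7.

Running Dijkstra from 5:
5: 0
9: 5.1  (via 5)
2: 7.4  (via 9)
3: 7.4  (via 5)
1: 7.9  (via 5)
8: 8.5  (via 9)
6: 12.2  (via 1)
7: 13.6  (via 6)
Shortest route: 5–1–6–7 = 13.6 m.

13.6 m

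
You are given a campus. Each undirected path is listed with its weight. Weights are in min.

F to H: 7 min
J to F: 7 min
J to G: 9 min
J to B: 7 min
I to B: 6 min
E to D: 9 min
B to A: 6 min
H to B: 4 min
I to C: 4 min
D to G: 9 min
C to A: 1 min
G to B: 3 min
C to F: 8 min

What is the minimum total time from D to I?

18 min

Candidate routes:
D → G → J → B → I: 9+9+7+6 = 31
D → G → B → I: 9+3+6 = 18
D → G → B → H → F → C → I: 9+3+4+7+8+4 = 35
D → G → B → A → C → I: 9+3+6+1+4 = 23
Cheapest is D → G → B → I at 18 min.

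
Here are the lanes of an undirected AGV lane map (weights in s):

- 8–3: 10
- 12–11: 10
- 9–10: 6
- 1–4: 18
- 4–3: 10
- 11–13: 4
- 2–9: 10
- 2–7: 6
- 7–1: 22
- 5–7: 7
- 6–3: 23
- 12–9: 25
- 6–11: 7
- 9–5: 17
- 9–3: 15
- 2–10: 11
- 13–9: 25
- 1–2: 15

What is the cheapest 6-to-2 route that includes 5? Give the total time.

Best 6 to 5: 6–11–13–9–5 costing 53
Shortest 5→2: 5–7–2 = 13
Total via 5: 53 + 13 = 66 s.

66 s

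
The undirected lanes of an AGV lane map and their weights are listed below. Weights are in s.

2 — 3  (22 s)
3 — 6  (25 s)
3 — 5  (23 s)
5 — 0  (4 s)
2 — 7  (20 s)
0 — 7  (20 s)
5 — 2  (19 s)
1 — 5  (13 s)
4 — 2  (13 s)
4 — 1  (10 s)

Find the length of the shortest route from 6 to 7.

Enumerating some paths:
6–3–5–0–7: 25+23+4+20 = 72
6–3–2–7: 25+22+20 = 67
Cheapest is 6–3–2–7 at 67 s.

67 s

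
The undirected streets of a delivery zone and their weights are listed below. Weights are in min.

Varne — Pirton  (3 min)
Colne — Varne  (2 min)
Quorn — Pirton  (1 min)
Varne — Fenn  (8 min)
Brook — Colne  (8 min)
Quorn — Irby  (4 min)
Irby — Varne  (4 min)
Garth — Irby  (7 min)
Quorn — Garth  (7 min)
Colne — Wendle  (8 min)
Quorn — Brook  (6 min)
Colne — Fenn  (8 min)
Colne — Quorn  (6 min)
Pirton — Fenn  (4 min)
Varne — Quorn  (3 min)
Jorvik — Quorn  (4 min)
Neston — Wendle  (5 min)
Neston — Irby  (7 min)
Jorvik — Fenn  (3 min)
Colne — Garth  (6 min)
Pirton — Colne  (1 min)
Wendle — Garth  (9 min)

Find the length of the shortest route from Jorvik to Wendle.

Enumerating some paths:
Jorvik → Quorn → Varne → Colne → Wendle: 4+3+2+8 = 17
Jorvik → Fenn → Pirton → Colne → Wendle: 3+4+1+8 = 16
Jorvik → Quorn → Pirton → Colne → Wendle: 4+1+1+8 = 14
Jorvik → Quorn → Pirton → Varne → Colne → Wendle: 4+1+3+2+8 = 18
The minimum is 14 min via Jorvik → Quorn → Pirton → Colne → Wendle.

14 min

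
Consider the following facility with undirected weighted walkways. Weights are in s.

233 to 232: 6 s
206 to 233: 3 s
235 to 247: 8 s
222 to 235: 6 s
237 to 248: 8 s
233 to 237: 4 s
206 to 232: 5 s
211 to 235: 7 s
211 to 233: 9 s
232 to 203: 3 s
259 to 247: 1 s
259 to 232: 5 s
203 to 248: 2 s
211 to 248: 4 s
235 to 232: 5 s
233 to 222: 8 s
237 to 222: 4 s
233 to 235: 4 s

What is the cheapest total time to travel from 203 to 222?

14 s

Running Dijkstra from 203:
203: 0
248: 2  (via 203)
232: 3  (via 203)
211: 6  (via 248)
259: 8  (via 232)
235: 8  (via 232)
206: 8  (via 232)
247: 9  (via 259)
233: 9  (via 232)
237: 10  (via 248)
222: 14  (via 235)
Shortest route: 203 → 232 → 235 → 222 = 14 s.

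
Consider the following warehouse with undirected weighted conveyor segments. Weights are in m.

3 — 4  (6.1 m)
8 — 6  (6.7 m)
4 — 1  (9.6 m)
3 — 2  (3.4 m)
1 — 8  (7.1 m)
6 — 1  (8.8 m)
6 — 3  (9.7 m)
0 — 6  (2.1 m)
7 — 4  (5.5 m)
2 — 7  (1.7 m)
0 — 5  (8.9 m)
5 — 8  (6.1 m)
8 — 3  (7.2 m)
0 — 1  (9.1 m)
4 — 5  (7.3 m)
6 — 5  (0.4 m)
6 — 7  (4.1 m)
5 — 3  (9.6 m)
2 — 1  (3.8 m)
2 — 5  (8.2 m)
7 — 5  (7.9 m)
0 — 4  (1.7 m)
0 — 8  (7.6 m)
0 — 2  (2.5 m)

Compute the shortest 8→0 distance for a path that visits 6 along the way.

8.6 m

Shortest 8→6: 8 → 5 → 6 = 6.5
Shortest 6→0: 6 → 0 = 2.1
Total via 6: 6.5 + 2.1 = 8.6 m.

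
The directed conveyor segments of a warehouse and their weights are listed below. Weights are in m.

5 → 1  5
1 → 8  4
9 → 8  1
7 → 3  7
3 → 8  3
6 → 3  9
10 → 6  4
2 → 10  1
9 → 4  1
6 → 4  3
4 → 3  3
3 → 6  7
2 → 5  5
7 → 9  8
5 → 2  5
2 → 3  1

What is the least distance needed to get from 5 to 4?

13 m

Shortest distances from 5:
5: 0
1: 5  (via 5)
2: 5  (via 5)
3: 6  (via 2)
10: 6  (via 2)
8: 9  (via 1)
6: 10  (via 10)
4: 13  (via 6)
Shortest route: 5–2–10–6–4 = 13 m.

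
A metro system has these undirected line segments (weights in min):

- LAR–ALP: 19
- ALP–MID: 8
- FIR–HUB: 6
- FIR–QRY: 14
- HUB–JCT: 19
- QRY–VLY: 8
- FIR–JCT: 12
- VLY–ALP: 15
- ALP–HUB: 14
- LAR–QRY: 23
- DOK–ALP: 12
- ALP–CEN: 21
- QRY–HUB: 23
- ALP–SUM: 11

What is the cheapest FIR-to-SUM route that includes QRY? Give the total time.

48 min

Best FIR to QRY: FIR → QRY costing 14
Best QRY to SUM: QRY → VLY → ALP → SUM costing 34
Total via QRY: 14 + 34 = 48 min.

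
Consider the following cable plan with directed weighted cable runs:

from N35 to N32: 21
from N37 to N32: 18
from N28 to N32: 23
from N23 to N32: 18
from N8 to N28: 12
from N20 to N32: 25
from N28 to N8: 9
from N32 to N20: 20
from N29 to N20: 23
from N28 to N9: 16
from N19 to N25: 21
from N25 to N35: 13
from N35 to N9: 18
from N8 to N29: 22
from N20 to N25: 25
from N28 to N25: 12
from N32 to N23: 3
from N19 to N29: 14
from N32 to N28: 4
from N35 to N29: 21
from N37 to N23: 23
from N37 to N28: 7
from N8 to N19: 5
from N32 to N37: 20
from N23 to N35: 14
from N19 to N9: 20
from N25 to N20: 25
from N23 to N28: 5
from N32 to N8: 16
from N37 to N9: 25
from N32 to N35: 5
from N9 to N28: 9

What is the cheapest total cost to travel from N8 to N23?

Running Dijkstra from N8:
N8: 0
N19: 5  (via N8)
N28: 12  (via N8)
N29: 19  (via N19)
N25: 24  (via N28)
N9: 25  (via N19)
N32: 35  (via N28)
N35: 37  (via N25)
N23: 38  (via N32)
Shortest route: N8–N28–N32–N23 = 38.

38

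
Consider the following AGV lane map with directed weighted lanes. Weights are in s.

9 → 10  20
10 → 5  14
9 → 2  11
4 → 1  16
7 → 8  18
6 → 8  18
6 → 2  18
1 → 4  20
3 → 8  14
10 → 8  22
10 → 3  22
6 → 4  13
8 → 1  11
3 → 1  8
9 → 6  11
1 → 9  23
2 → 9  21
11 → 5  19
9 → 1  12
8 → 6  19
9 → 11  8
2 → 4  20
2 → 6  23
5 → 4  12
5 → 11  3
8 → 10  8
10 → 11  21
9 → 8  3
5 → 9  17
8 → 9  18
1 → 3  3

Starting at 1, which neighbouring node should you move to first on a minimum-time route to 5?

3

Enumerating some paths:
1 → 3 → 8 → 10 → 5: 3+14+8+14 = 39
1 → 9 → 8 → 10 → 5: 23+3+8+14 = 48
1 → 9 → 11 → 5: 23+8+19 = 50
1 → 9 → 10 → 5: 23+20+14 = 57
The minimum is 39 s via 1 → 3 → 8 → 10 → 5.
So from 1 the first move is to 3.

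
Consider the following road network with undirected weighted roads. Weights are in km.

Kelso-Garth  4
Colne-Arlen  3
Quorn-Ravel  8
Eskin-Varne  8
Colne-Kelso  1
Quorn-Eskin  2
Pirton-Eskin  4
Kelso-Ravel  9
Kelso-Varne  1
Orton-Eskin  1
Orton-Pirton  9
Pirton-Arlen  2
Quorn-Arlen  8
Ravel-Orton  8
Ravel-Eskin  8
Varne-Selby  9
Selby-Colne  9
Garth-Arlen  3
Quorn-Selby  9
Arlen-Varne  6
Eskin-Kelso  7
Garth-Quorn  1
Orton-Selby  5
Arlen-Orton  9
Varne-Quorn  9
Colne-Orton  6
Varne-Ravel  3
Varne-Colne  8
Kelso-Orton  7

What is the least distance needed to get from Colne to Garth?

Compare a few routes:
Colne → Arlen → Garth: 3+3 = 6
Colne → Kelso → Garth: 1+4 = 5
Cheapest is Colne → Kelso → Garth at 5 km.

5 km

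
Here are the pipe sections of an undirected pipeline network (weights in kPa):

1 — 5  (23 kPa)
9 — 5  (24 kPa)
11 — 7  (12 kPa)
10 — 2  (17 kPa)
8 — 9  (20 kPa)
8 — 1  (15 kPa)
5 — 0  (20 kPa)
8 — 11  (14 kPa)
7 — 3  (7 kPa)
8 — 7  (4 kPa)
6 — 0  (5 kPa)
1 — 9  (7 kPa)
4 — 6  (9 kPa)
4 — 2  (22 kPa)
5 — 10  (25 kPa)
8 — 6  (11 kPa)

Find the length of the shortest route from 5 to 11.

50 kPa

Compare a few routes:
5–0–6–8–11: 20+5+11+14 = 50
5–1–8–11: 23+15+14 = 52
5–0–6–8–7–11: 20+5+11+4+12 = 52
5–1–8–7–11: 23+15+4+12 = 54
Cheapest is 5–0–6–8–11 at 50 kPa.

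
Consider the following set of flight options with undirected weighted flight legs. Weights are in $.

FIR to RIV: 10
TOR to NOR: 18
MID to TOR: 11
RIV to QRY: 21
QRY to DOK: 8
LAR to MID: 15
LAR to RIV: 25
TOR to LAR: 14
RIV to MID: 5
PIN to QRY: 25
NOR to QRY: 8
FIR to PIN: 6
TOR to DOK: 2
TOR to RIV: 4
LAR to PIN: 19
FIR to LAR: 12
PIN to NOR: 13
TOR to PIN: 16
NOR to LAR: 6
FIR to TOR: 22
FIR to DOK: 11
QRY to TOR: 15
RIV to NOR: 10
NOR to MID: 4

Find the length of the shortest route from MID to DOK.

Running Dijkstra from MID:
MID: 0
NOR: 4  (via MID)
RIV: 5  (via MID)
TOR: 9  (via RIV)
LAR: 10  (via NOR)
DOK: 11  (via TOR)
Shortest route: MID → RIV → TOR → DOK = $11.

$11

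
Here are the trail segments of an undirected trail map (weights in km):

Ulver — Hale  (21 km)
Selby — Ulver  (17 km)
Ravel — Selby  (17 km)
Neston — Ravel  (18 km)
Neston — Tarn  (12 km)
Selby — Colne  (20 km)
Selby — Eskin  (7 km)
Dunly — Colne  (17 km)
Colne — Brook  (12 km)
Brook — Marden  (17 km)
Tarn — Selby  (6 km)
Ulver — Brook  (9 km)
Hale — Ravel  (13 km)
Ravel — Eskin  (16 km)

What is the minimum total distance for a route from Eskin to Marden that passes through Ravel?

76 km

Best Eskin to Ravel: Eskin → Ravel costing 16
Best Ravel to Marden: Ravel → Hale → Ulver → Brook → Marden costing 60
Total via Ravel: 16 + 60 = 76 km.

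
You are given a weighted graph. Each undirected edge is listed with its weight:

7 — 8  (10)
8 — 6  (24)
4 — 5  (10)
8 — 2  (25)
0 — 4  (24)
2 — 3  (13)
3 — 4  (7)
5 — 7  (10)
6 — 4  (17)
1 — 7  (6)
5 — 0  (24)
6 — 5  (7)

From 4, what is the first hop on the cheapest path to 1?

Compare a few routes:
4 - 5 - 7 - 1: 10+10+6 = 26
4 - 6 - 8 - 7 - 1: 17+24+10+6 = 57
4 - 6 - 5 - 7 - 1: 17+7+10+6 = 40
The minimum is 26 via 4 - 5 - 7 - 1.
So from 4 the first move is to 5.

5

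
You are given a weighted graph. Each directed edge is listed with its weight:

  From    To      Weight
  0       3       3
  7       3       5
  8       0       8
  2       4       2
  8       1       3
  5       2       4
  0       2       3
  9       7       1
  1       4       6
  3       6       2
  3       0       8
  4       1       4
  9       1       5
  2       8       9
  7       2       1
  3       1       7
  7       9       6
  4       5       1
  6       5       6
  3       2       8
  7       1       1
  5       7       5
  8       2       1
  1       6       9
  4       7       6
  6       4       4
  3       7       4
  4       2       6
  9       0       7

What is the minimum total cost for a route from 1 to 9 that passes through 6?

25

Shortest 1→6: 1–6 = 9
Shortest 6→9: 6–4–7–9 = 16
Total via 6: 9 + 16 = 25.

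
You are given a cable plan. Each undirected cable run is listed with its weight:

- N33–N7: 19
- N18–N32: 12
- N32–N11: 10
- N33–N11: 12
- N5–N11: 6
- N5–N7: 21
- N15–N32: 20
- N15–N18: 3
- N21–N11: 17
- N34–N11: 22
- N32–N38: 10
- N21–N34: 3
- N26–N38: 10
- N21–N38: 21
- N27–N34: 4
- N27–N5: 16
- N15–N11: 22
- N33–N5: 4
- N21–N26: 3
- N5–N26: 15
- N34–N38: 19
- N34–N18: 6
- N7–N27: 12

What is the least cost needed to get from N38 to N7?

Shortest distances from N38:
N38: 0
N26: 10  (via N38)
N32: 10  (via N38)
N21: 13  (via N26)
N34: 16  (via N21)
N11: 20  (via N32)
N27: 20  (via N34)
N18: 22  (via N32)
N5: 25  (via N26)
N15: 25  (via N18)
N33: 29  (via N5)
N7: 32  (via N27)
Shortest route: N38–N26–N21–N34–N27–N7 = 32.

32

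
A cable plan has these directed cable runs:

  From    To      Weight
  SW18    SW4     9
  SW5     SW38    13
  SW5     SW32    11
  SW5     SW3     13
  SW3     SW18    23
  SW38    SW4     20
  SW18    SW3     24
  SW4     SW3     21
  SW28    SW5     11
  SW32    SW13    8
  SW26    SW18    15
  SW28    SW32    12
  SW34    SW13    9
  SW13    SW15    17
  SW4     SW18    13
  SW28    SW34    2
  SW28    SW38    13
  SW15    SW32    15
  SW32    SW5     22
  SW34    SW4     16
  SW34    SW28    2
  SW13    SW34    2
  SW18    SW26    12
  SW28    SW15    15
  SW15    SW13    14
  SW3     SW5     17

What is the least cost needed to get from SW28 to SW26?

43

Enumerating some paths:
SW28–SW5–SW3–SW18–SW26: 11+13+23+12 = 59
SW28–SW34–SW4–SW18–SW26: 2+16+13+12 = 43
SW28–SW38–SW4–SW18–SW26: 13+20+13+12 = 58
Cheapest is SW28–SW34–SW4–SW18–SW26 at 43.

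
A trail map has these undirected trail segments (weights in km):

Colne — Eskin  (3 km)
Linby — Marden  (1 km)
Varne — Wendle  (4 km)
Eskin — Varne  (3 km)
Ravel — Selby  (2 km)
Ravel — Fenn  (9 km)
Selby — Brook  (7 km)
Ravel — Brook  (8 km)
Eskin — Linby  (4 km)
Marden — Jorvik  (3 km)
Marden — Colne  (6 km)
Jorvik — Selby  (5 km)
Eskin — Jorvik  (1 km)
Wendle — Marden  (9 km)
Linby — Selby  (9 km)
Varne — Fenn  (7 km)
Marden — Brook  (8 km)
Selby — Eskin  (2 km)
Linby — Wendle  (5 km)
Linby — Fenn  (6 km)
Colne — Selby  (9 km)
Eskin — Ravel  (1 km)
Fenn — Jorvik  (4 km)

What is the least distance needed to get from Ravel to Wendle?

Shortest distances from Ravel:
Ravel: 0
Eskin: 1  (via Ravel)
Selby: 2  (via Ravel)
Jorvik: 2  (via Eskin)
Varne: 4  (via Eskin)
Colne: 4  (via Eskin)
Marden: 5  (via Jorvik)
Linby: 5  (via Eskin)
Fenn: 6  (via Jorvik)
Wendle: 8  (via Varne)
Shortest route: Ravel–Eskin–Varne–Wendle = 8 km.

8 km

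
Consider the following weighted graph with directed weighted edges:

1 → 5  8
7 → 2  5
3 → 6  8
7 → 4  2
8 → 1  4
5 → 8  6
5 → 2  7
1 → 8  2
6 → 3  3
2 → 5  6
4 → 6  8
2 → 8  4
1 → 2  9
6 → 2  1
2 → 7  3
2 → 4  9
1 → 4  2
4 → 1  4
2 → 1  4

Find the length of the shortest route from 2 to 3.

16

Enumerating some paths:
2–1–4–6–3: 4+2+8+3 = 17
2–7–4–6–3: 3+2+8+3 = 16
The minimum is 16 via 2–7–4–6–3.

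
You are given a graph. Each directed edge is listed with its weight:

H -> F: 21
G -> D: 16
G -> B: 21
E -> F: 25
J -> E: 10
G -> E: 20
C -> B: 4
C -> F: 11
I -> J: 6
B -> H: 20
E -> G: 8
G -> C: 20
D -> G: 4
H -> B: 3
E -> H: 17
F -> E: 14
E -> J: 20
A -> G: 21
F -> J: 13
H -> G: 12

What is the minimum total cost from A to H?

58

Settle nodes by increasing distance from A:
A: 0
G: 21  (via A)
D: 37  (via G)
C: 41  (via G)
E: 41  (via G)
B: 42  (via G)
F: 52  (via C)
H: 58  (via E)
Shortest route: A → G → E → H = 58.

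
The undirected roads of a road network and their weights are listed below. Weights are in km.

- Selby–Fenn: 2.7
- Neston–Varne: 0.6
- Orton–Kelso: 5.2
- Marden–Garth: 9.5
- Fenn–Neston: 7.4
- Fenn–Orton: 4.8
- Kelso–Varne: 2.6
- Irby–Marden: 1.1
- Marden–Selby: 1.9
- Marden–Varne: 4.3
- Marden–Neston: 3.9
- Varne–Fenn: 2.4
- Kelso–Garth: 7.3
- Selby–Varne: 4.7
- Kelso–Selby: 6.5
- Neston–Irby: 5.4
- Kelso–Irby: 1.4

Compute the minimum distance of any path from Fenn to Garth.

12.3 km

Shortest distances from Fenn:
Fenn: 0
Varne: 2.4  (via Fenn)
Selby: 2.7  (via Fenn)
Neston: 3  (via Varne)
Marden: 4.6  (via Selby)
Orton: 4.8  (via Fenn)
Kelso: 5  (via Varne)
Irby: 5.7  (via Marden)
Garth: 12.3  (via Kelso)
Shortest route: Fenn–Varne–Kelso–Garth = 12.3 km.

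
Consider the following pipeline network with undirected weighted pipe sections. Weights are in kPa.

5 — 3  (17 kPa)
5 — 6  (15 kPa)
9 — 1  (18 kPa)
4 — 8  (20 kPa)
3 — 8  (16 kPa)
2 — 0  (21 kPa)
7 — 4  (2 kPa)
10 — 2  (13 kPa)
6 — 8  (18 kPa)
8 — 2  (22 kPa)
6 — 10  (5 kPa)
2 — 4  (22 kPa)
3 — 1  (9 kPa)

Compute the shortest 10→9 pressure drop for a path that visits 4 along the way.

98 kPa

Shortest 10→4: 10 → 2 → 4 = 35
Shortest 4→9: 4 → 8 → 3 → 1 → 9 = 63
Total via 4: 35 + 63 = 98 kPa.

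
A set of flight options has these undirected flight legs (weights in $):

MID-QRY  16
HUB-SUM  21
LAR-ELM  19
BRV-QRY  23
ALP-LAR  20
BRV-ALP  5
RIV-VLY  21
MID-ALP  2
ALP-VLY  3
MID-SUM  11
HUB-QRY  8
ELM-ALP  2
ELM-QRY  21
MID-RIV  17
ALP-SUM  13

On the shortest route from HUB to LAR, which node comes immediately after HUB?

Enumerating some paths:
HUB–QRY–MID–ALP–LAR: 8+16+2+20 = 46
HUB–QRY–MID–ALP–ELM–LAR: 8+16+2+2+19 = 47
Cheapest is HUB–QRY–MID–ALP–LAR at $46.
So from HUB the first move is to QRY.

QRY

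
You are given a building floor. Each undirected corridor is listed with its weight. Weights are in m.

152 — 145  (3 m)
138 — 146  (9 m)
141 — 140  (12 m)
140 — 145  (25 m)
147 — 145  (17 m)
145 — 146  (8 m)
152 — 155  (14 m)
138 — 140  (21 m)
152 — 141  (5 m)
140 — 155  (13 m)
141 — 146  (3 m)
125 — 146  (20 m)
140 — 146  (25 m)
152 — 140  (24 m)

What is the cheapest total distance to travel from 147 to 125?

Enumerating some paths:
147 → 145 → 152 → 141 → 146 → 125: 17+3+5+3+20 = 48
147 → 145 → 146 → 125: 17+8+20 = 45
Cheapest is 147 → 145 → 146 → 125 at 45 m.

45 m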